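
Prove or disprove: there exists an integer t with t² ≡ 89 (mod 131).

Take t = 73. Then 73² = 5329 = 40·131 + 89, so 73² ≡ 89 (mod 131).

t = 73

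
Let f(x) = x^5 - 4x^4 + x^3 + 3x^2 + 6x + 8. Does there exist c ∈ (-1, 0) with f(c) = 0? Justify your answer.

Yes, f has a root in the interval.

f(-1) = -1 and f(0) = 8, which have opposite signs.
As a polynomial, f is continuous on every closed interval.
By the Intermediate Value Theorem f must vanish at some point of (-1, 0).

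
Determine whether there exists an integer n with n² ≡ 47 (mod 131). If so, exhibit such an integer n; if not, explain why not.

No, no such integer exists.

Apply Euler's criterion with the prime 131: 47 is a quadratic residue iff 47^65 ≡ 1 (mod 131), and a non-residue iff it is ≡ −1.
Squaring successively (mod 131): 47^2 = 2209 ≡ 113; 47^4 ≡ 113² = 12769 ≡ 62; 47^8 ≡ 62² = 3844 ≡ 45; 47^16 ≡ 45² = 2025 ≡ 60; 47^32 ≡ 60² = 3600 ≡ 63; 47^64 ≡ 63² = 3969 ≡ 39.
Since 65 = 64 + 1, 47^65 ≡ 39 · 47; multiplying out mod 131: 39·47 = 1833 ≡ 130. Thus 47^65 ≡ 130 ≡ −1 (mod 131).
The value −1 means 47 is a non-residue modulo 131, so n² ≡ 47 (mod 131) is impossible.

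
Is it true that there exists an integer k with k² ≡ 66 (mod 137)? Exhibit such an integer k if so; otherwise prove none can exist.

Apply Euler's criterion with the prime 137: 66 is a quadratic residue iff 66^68 ≡ 1 (mod 137), and a non-residue iff it is ≡ −1.
Repeated squaring mod 137: 66^2 = 4356 ≡ 109; 66^4 ≡ 109² = 11881 ≡ 99; 66^8 ≡ 99² = 9801 ≡ 74; 66^16 ≡ 74² = 5476 ≡ 133; 66^32 ≡ 133² = 17689 ≡ 16; 66^64 ≡ 16² = 256 ≡ 119.
Since 68 = 64 + 4, 66^68 ≡ 119 · 99; multiplying out mod 137: 119·99 = 11781 ≡ 136. Thus 66^68 ≡ 136 ≡ −1 (mod 137).
The value −1 means 66 is a non-residue modulo 137, so k² ≡ 66 (mod 137) is impossible.

There is no such integer.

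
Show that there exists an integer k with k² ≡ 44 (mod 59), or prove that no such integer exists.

Apply Euler's criterion with the prime 59: 44 is a quadratic residue iff 44^29 ≡ 1 (mod 59), and a non-residue iff it is ≡ −1.
Squaring successively (mod 59): 44^2 = 1936 ≡ 48; 44^4 ≡ 48² = 2304 ≡ 3; 44^8 ≡ 3² = 9 ≡ 9; 44^16 ≡ 9² = 81 ≡ 22.
Since 29 = 16 + 8 + 4 + 1, 44^29 ≡ 22 · 9 · 3 · 44; multiplying out mod 59: 22·9 = 198 ≡ 21, then 21·3 = 63 ≡ 4, then 4·44 = 176 ≡ 58. Thus 44^29 ≡ 58 ≡ −1 (mod 59).
By Euler's criterion 44 is a quadratic non-residue mod 59: no k satisfies k² ≡ 44 (mod 59).

No such integer exists.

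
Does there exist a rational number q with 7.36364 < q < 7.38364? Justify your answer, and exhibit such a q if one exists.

q = 59/8

Look for a denominator N such that an integer falls strictly between N·7.36364 and N·7.38364. N = 8 works: 8·7.36364 = 58.90912 < 59 < 59.06912 = 8·7.38364.
Dividing back, 7.36364 < 59/8 < 7.38364, and 59/8 is rational.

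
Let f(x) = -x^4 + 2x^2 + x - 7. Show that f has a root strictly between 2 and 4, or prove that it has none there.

No such root exists.

The endpoint values f(2) = -13 and f(4) = -227 are both negative. Claim: f(x) < 0 for every x in (2, 4).
Substitute x = 2 + u, where 0 < u < 2 on the interval. Expanding, f(2 + u) = -u^4 - 8u^3 - 22u^2 - 23u - 13.
All 5 nonzero coefficients of this polynomial in u are negative; hence for u > 0 the value is a sum of negative terms (the constant -13 among them).
So f is strictly negative on (2, 4); no root exists in the interval.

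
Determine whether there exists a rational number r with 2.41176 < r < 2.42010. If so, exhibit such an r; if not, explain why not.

Scale by 12: the interval becomes (28.94112, 29.04120), which contains the integer 29.
Hence 29/12 is a rational number with 2.41176 < 29/12 < 2.42010.

r = 29/12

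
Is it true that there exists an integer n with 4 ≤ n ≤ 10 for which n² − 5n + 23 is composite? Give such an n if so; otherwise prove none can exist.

No such integer n in that range exists.

The values for n = 4, 5, …, 10 are 19, 23, 29, 37, 47, 59, 73, and each of these is prime.
So no value in the range makes the expression composite.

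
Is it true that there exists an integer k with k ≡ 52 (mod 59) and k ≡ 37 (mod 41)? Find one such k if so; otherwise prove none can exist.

The moduli 59 and 41 are coprime, so by the Chinese Remainder Theorem a unique solution modulo 2419 exists.
Write k = 52 + 59t and require 52 + 59t ≡ 37 (mod 41), i.e. 59t ≡ 26 (mod 41).
59 ≡ 18 (mod 41), so this reads 18t ≡ 26 (mod 41). Invert 18 mod 41 by the Euclidean algorithm: 41 = 2·18 + 5, 18 = 3·5 + 3, 5 = 1·3 + 2, 3 = 1·2 + 1, 2 = 2·1 + 0; back-substituting, 1 = 3 − 1·2 = 3 − (5 − 1·3) = −5 + 2·3 = −5 + 2·(18 − 3·5) = 2·18 − 7·5 = 2·18 − 7·(41 − 2·18) = −7·41 + 16·18. Hence 18·16 ≡ 1, so 18⁻¹ ≡ 16 (mod 41).
Multiplying by 16: t ≡ 16·26 = 416 ≡ 6 (mod 41).
Taking t = 6 gives k = 52 + 59·6 = 406.
Check: 406 mod 59 = 52, 406 mod 41 = 37. ✓

k = 406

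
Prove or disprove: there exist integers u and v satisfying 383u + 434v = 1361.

u = 135, v = -116

Since gcd(383, 434) = 1, every integer is an integer combination of 383 and 434.
Dividing repeatedly: 434 = 1·383 + 51, 383 = 7·51 + 26, 51 = 1·26 + 25, 26 = 1·25 + 1, 25 = 25·1 + 0.
Back-substituting, 1 = 26 − 1·25 = 26 − (51 − 1·26) = −51 + 2·26 = −51 + 2·(383 − 7·51) = 2·383 − 15·51 = 2·383 − 15·(434 − 1·383) = −15·434 + 17·383; that is, 383·17 + 434·(-15) = 1.
Scaling by 1361 gives the particular solution (u, v) = (23137, -20415).
Subtracting 53·434 from u and adding 53·383 to v gives the tidier solution (135, -116).
Indeed 383·135 + 434·(-116) = 51705 − 50344 = 1361.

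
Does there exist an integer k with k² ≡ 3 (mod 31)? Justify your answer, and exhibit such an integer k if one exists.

31 is prime, so by Euler's criterion 3 is a square mod 31 iff 3^((31−1)/2) = 3^15 ≡ 1 (mod 31).
Repeated squaring mod 31: 3^2 = 9 ≡ 9; 3^4 ≡ 9² = 81 ≡ 19; 3^8 ≡ 19² = 361 ≡ 20.
Since 15 = 8 + 4 + 2 + 1, 3^15 ≡ 20 · 19 · 9 · 3; multiplying out mod 31: 20·19 = 380 ≡ 8, then 8·9 = 72 ≡ 10, then 10·3 = 30 ≡ 30. Thus 3^15 ≡ 30 ≡ −1 (mod 31).
By Euler's criterion 3 is a quadratic non-residue mod 31: no k satisfies k² ≡ 3 (mod 31).

No such integer exists.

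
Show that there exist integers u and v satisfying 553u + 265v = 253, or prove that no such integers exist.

u = 11, v = -22

553 and 265 are coprime, so 553u + 265v ranges over all of ℤ.
Dividing repeatedly: 553 = 2·265 + 23, 265 = 11·23 + 12, 23 = 1·12 + 11, 12 = 1·11 + 1, 11 = 11·1 + 0.
Unwinding: 1 = 12 − 1·11 = 12 − (23 − 1·12) = −23 + 2·12 = −23 + 2·(265 − 11·23) = 2·265 − 23·23 = 2·265 − 23·(553 − 2·265) = −23·553 + 48·265, i.e. 553·(-23) + 265·48 = 1.
Times 253: 553·(-5819) + 265·12144 = 253, so (-5819, 12144) solves it.
Shifting by a multiple of (265, −553) keeps it a solution: u = -5819 + 22·265 = 11, v = 12144 − 22·553 = -22.
Check: 553·11 + 265·(-22) = 6083 − 5830 = 253. ✓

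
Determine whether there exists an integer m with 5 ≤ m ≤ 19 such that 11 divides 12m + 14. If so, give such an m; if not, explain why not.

m = 8

Scanning upward from m = 5 gives 74, 86, 98, none divisible by 11. m = 8 works, since 12·8 + 14 = 110 = 10·11.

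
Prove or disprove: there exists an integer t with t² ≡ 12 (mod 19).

Computing t² mod 19 for t = 0, 1, …, 9 (enough, by the symmetry t ↦ 19 − t) gives 0, 1, 4, 9, 16, 6, 17, 11, 7, 5.
The set of squares mod 19 is therefore {0, 1, 4, 5, 6, 7, 9, 11, 16, 17}, which does not contain 12.
Hence no integer t has t² ≡ 12 (mod 19).

No such integer exists.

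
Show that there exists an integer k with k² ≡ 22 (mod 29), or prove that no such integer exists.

k = 15

k = 15 works: 15² = 225, and 225 − 22 = 203 = 7·29.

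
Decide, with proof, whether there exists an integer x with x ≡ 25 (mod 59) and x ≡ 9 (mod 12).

x = 261

Since 59 and 12 share no common factor, CRT says the pair of congruences has a solution (unique mod 708).
Write x = 25 + 59t and require 25 + 59t ≡ 9 (mod 12), i.e. 59t ≡ 8 (mod 12).
59 ≡ 11 (mod 12), so this reads 11t ≡ 8 (mod 12). Invert 11 mod 12 by the Euclidean algorithm: 12 = 1·11 + 1, 11 = 11·1 + 0; back-substituting, 1 = 12 − 1·11. Hence 11·(-1) ≡ 1, so 11⁻¹ ≡ -1 ≡ 11 (mod 12).
Multiplying by 11: t ≡ 11·8 = 88 ≡ 4 (mod 12).
With t = 4: x = 25 + 59·4 = 261.
Indeed 261 ≡ 25 (mod 59) and 261 ≡ 9 (mod 12).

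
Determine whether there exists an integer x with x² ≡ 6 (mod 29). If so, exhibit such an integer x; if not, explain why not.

x = 21 works: 21² = 441, and 441 − 6 = 435 = 15·29.

x = 21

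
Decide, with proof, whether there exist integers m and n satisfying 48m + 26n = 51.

Both 48 and 26 are divisible by gcd(48, 26) = 2, hence so is any combination 48m + 26n.
But 51 is not a multiple of 2 (it leaves remainder 1).
So the equation is unsolvable over ℤ.

No such integers exist.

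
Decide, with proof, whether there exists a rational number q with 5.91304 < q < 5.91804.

q = 71/12

Scale by 12: the interval becomes (70.95648, 71.01648), which contains the integer 71.
So q = 71/12 works: it is a ratio of integers, and dividing 12·5.91304 < 71 < 12·5.91804 through by 12 gives 5.91304 < 71/12 < 5.91804.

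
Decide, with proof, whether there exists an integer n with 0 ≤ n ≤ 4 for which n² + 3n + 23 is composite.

At n = 1: 1² + 3·1 + 23 = 27 = 3·9, which is composite.

n = 1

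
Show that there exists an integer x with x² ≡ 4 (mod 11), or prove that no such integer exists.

x = 9 works: 9² = 81, and 81 − 4 = 77 = 7·11.

x = 9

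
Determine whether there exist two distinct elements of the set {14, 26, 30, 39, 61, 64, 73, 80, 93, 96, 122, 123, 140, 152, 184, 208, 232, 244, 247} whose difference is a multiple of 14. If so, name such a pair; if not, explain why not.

14 mod 14 = 0 and 140 mod 14 = 0, so 140 − 14 = 126 = 9·14.

The pair (14, 140) works.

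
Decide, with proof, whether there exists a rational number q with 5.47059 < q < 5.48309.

Multiplying by 19: 19·5.47059 = 103.94121 and 19·5.48309 = 104.17871, so the integer 104 lies strictly between them.
So q = 104/19 works: it is a ratio of integers, and dividing 19·5.47059 < 104 < 19·5.48309 through by 19 gives 5.47059 < 104/19 < 5.48309.

q = 104/19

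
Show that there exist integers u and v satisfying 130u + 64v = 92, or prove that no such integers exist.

gcd(130, 64) = 2, and 2 divides 92, so integer solutions exist.
Dividing through by 2 reduces the equation to 65u + 32v = 46.
Euclidean algorithm: 65 = 2·32 + 1, 32 = 32·1 + 0.
Back-substituting, 1 = 65 − 2·32; that is, 65·1 + 32·(-2) = 1.
Times 46: 65·46 + 32·(-92) = 46, so (46, -92) solves it.
Shifting by a multiple of (32, −65) keeps it a solution: u = 46 − 1·32 = 14, v = -92 + 1·65 = -27.
Check: 130·14 + 64·(-27) = 1820 − 1728 = 92. ✓

u = 14, v = -27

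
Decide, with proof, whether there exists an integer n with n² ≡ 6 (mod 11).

No such integer exists.

Squares mod 11 repeat after n = 5 (as (−n)² = n²); for n = 0..5 they are 0, 1, 4, 9, 5, 3.
The set of squares mod 11 is therefore {0, 1, 3, 4, 5, 9}, which does not contain 6.
Therefore n² ≡ 6 (mod 11) has no solution.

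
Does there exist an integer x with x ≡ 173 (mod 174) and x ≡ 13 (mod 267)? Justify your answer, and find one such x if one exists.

gcd(174, 267) = 3. If x ≡ 173 (mod 174) and x ≡ 13 (mod 267), then x ≡ 173 (mod 3) and x ≡ 13 (mod 3).
These are incompatible: 173 − 13 = 160 is not divisible by 3.
Therefore no such x exists.

There is no such integer.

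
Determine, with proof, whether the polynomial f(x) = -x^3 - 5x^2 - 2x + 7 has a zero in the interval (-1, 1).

Yes, f has a root in the interval.

f(-1) = 5 and f(1) = -1, which have opposite signs.
Since f is a polynomial it is continuous on [-1, 1].
By the Intermediate Value Theorem, f takes the value 0 somewhere in the open interval.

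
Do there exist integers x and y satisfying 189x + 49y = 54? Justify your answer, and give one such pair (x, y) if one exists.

Any value of 189x + 49y is a multiple of gcd(189, 49) = 7.
However 54 leaves remainder 5 on division by 7.
Therefore 189x + 49y = 54 has no solution in integers.

No, no such integers exist.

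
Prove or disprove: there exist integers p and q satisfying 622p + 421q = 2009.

Since gcd(622, 421) = 1, every integer is an integer combination of 622 and 421.
Dividing repeatedly: 622 = 1·421 + 201, 421 = 2·201 + 19, 201 = 10·19 + 11, 19 = 1·11 + 8, 11 = 1·8 + 3, 8 = 2·3 + 2, 3 = 1·2 + 1, 2 = 2·1 + 0.
Unwinding: 1 = 3 − 1·2 = 3 − (8 − 2·3) = −8 + 3·3 = −8 + 3·(11 − 1·8) = 3·11 − 4·8 = 3·11 − 4·(19 − 1·11) = −4·19 + 7·11 = −4·19 + 7·(201 − 10·19) = 7·201 − 74·19 = 7·201 − 74·(421 − 2·201) = −74·421 + 155·201 = −74·421 + 155·(622 − 1·421) = 155·622 − 229·421, i.e. 622·155 + 421·(-229) = 1.
Multiplying through by 2009: p = 155·2009 = 311395, q = (-229)·2009 = -460061 is a solution.
Shifting by a multiple of (421, −622) keeps it a solution: p = 311395 − 739·421 = 276, q = -460061 + 739·622 = -403.
Check: 622·276 + 421·(-403) = 171672 − 169663 = 2009. ✓

p = 276, q = -403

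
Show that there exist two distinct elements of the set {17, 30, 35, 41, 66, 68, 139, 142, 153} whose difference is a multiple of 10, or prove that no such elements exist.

Two integers differ by a multiple of 10 exactly when they have the same residue mod 10. The residues are 17↦7, 30↦0, 35↦5, 41↦1, 66↦6, 68↦8, 139↦9, 142↦2, 153↦3.
These 9 residues are pairwise different, hence no difference of two elements is divisible by 10.

No such pair exists.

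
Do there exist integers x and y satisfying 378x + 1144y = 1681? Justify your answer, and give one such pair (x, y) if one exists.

No, no such integers exist.

Any value of 378x + 1144y is a multiple of gcd(378, 1144) = 2.
However 1681 leaves remainder 1 on division by 2.
Therefore 378x + 1144y = 1681 has no solution in integers.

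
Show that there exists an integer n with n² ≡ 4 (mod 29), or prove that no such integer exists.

n = 27

n = 27 works: 27² = 729, and 729 − 4 = 725 = 25·29.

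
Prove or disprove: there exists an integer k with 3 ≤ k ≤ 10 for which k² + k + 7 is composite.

k = 6

At k = 6: 6² + 6 + 7 = 49 = 7·7, which is composite.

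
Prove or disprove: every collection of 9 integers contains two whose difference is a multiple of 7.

Partition the integers by their residue mod 7; there are 7 classes.
Since 9 > 7, two of the 9 integers must share a residue class by the pigeonhole principle; call them a and b.
Equal remainders mean a − b ≡ 0 (mod 7), so 7 divides their difference.

True.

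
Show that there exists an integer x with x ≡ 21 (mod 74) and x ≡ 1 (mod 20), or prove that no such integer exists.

x = 21

Here gcd(74, 20) = 2, and both 21 and 1 leave remainder 1 mod 2, so the system is consistent.
In fact x = 21 itself already satisfies 21 mod 20 = 1.
Verify: 21 = 0·74 + 21 and 21 = 1·20 + 1. ✓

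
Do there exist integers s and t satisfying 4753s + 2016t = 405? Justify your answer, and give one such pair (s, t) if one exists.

No, no such integers exist.

Any value of 4753s + 2016t is a multiple of gcd(4753, 2016) = 7.
But 405 is not a multiple of 7 (it leaves remainder 6).
Therefore 4753s + 2016t = 405 has no solution in integers.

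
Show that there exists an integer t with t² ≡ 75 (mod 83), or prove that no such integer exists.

t = 18

Take t = 18. Then 18² = 324 = 3·83 + 75, so 18² ≡ 75 (mod 83).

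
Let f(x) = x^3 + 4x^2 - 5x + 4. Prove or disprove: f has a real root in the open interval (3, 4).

The endpoint values f(3) = 52 and f(4) = 112 are both positive. Claim: f(x) > 0 for every x in (3, 4).
Shift to the endpoint 3: with x = 3 + u (0 < u < 1), one computes f(3 + u) = u^3 + 13u^2 + 46u + 52.
The nonzero coefficients here are all positive, so for u > 0 every term is positive (or zero), and the constant term 52 is strictly positive.
Therefore f(x) > 0 throughout (3, 4), and f has no zero there.

No such root exists.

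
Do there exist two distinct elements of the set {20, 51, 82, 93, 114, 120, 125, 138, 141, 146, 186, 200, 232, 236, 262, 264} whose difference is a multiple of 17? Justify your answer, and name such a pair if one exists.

There is no such pair.

Residues mod 17: 20↦3, 51↦0, 82↦14, 93↦8, 114↦12, 120↦1, 125↦6, 138↦2, 141↦5, 146↦10, 186↦16, 200↦13, 232↦11, 236↦15, 262↦7, 264↦9.
These 16 residues are pairwise different, hence no difference of two elements is divisible by 17.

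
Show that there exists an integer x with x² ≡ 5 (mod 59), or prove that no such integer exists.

x = 51

x = 51 works: 51² = 2601, and 2601 − 5 = 2596 = 44·59.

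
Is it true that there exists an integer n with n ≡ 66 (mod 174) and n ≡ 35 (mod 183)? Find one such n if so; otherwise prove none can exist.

Both moduli are multiples of 3 = gcd(174, 183), so any solution would satisfy n ≡ 66 and n ≡ 35 modulo 3 simultaneously.
But 66 mod 3 = 0 while 35 mod 3 = 2, a contradiction.
Hence the system has no solution.

There is no such integer.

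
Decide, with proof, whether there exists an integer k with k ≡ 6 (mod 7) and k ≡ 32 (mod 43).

The moduli 7 and 43 are coprime, so by the Chinese Remainder Theorem a unique solution modulo 301 exists.
Write k = 6 + 7t and require 6 + 7t ≡ 32 (mod 43), i.e. 7t ≡ 26 (mod 43).
Note 7·37 = 259 ≡ 1 (mod 43) (as 259 − 1 = 6·43), so 7⁻¹ ≡ 37.
Therefore t ≡ 37·26 = 962 ≡ 16 (mod 43).
With t = 16: k = 6 + 7·16 = 118.
Check: 118 mod 7 = 6, 118 mod 43 = 32. ✓

k = 118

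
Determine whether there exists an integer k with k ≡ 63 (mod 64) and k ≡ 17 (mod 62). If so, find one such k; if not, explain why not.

k = 575

gcd(64, 62) = 2. A simultaneous solution exists iff 63 ≡ 17 (mod 2); here 63 mod 2 = 1 = 17 mod 2, so it does.
Put k = 63 + 64t, so we need 64t ≡ 16 (mod 62), equivalently (divide by 2) 32t ≡ 8 (mod 31).
32 ≡ 1 (mod 31), so this reads 1t ≡ 8 (mod 31). So t ≡ 8 (mod 31).
Then k = 63 + 64·8 = 575.
Check: 575 mod 64 = 63, 575 mod 62 = 17. ✓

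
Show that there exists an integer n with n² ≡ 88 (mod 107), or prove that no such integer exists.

Apply Euler's criterion with the prime 107: 88 is a quadratic residue iff 88^53 ≡ 1 (mod 107), and a non-residue iff it is ≡ −1.
Squaring successively (mod 107): 88^2 = 7744 ≡ 40; 88^4 ≡ 40² = 1600 ≡ 102; 88^8 ≡ 102² = 10404 ≡ 25; 88^16 ≡ 25² = 625 ≡ 90; 88^32 ≡ 90² = 8100 ≡ 75.
Since 53 = 32 + 16 + 4 + 1, 88^53 ≡ 75 · 90 · 102 · 88; multiplying out mod 107: 75·90 = 6750 ≡ 9, then 9·102 = 918 ≡ 62, then 62·88 = 5456 ≡ 106. Thus 88^53 ≡ 106 ≡ −1 (mod 107).
By Euler's criterion 88 is a quadratic non-residue mod 107: no n satisfies n² ≡ 88 (mod 107).

There is no such integer.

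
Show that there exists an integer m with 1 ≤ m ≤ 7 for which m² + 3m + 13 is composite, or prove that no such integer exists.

The values for m = 1, 2, …, 7 are 17, 23, 31, 41, 53, 67, 83, and each of these is prime.
So no value in the range makes the expression composite.

No such integer m in that range exists.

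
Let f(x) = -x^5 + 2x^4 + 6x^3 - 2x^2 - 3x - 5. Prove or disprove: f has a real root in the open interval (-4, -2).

f has no root in that interval.

f(-4) = 1127 and f(-2) = 9, both positive, so a sign-change argument is unavailable; we show f keeps this sign on the whole interval.
Shift to the endpoint -2: with x = -2 − u (0 < u < 2), one computes f(-2 − u) = u^5 + 12u^4 + 50u^3 + 90u^2 + 67u + 9.
The nonzero coefficients here are all positive, so for u > 0 every term is positive (or zero), and the constant term 9 is strictly positive.
Therefore f(x) > 0 throughout (-4, -2), and f has no zero there.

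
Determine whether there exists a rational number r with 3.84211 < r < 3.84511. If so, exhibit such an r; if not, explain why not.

Scale by 32: the interval becomes (122.94752, 123.04352), which contains the integer 123.
Hence 123/32 is a rational number with 3.84211 < 123/32 < 3.84511.

r = 123/32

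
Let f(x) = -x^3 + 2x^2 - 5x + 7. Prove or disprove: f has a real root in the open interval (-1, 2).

Yes, f has a root in the interval.

f(-1) = 15 and f(2) = -3, which have opposite signs.
Since f is a polynomial it is continuous on [-1, 2].
By the Intermediate Value Theorem, f takes the value 0 somewhere in the open interval.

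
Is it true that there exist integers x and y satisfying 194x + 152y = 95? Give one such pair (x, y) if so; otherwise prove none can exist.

No such integers exist.

gcd(194, 152) = 2, so every integer of the form 194x + 152y is a multiple of 2.
But 95 = 2·47 + 1, so 2 ∤ 95.
Therefore 194x + 152y = 95 has no solution in integers.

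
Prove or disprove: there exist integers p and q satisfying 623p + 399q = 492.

There are no such integers.

Any value of 623p + 399q is a multiple of gcd(623, 399) = 7.
However 492 leaves remainder 2 on division by 7.
So the equation is unsolvable over ℤ.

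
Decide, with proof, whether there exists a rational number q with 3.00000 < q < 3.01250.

Multiplying by 81: 81·3.00000 = 243.00000 and 81·3.01250 = 244.01250, so the integer 244 lies strictly between them.
Hence 244/81 is a rational number with 3.00000 < 244/81 < 3.01250.

q = 244/81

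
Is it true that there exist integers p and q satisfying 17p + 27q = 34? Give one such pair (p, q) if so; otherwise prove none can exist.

p = 2, q = 0

17 and 27 are coprime, so 17p + 27q ranges over all of ℤ.
Run the Euclidean algorithm on 27 and 17: 27 = 1·17 + 10, 17 = 1·10 + 7, 10 = 1·7 + 3, 7 = 2·3 + 1, 3 = 3·1 + 0.
Back-substituting, 1 = 7 − 2·3 = 7 − 2·(10 − 1·7) = −2·10 + 3·7 = −2·10 + 3·(17 − 1·10) = 3·17 − 5·10 = 3·17 − 5·(27 − 1·17) = −5·27 + 8·17; that is, 17·8 + 27·(-5) = 1.
Times 34: 17·272 + 27·(-170) = 34, so (272, -170) solves it.
Shifting by a multiple of (27, −17) keeps it a solution: p = 272 − 10·27 = 2, q = -170 + 10·17 = 0.
Indeed 17·2 + 27·0 = 34 + 0 = 34.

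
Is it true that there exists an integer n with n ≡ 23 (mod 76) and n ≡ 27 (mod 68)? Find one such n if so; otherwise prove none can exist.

The moduli are not coprime: gcd(76, 68) = 4. Compatibility requires 4 ∣ (27 − 23) = 4, which holds, so solutions exist.
Write n = 23 + 76t. Then 76t ≡ 27 − 23 ≡ 4 (mod 68); dividing through by 4 gives 19t ≡ 1 (mod 17).
19 ≡ 2 (mod 17), so this reads 2t ≡ 1 (mod 17). Since 2·9 = 18 = 1·17 + 1, the inverse of 2 mod 17 is 9.
Multiplying by 9: t ≡ 9·1 = 9 (mod 17).
Then n = 23 + 76·9 = 707.
Check: 707 mod 76 = 23, 707 mod 68 = 27. ✓

n = 707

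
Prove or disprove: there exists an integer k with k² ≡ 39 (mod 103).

Apply Euler's criterion with the prime 103: 39 is a quadratic residue iff 39^51 ≡ 1 (mod 103), and a non-residue iff it is ≡ −1.
Squaring successively (mod 103): 39^2 = 1521 ≡ 79; 39^4 ≡ 79² = 6241 ≡ 61; 39^8 ≡ 61² = 3721 ≡ 13; 39^16 ≡ 13² = 169 ≡ 66; 39^32 ≡ 66² = 4356 ≡ 30.
Since 51 = 32 + 16 + 2 + 1, 39^51 ≡ 30 · 66 · 79 · 39; multiplying out mod 103: 30·66 = 1980 ≡ 23, then 23·79 = 1817 ≡ 66, then 66·39 = 2574 ≡ 102. Thus 39^51 ≡ 102 ≡ −1 (mod 103).
The value −1 means 39 is a non-residue modulo 103, so k² ≡ 39 (mod 103) is impossible.

No, no such integer exists.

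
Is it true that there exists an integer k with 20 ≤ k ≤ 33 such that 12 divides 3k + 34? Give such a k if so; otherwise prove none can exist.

No, no such integer k in that range exists.

At k = 20, 3·20 + 34 = 94 ≡ 10 (mod 12), and each step in k adds 3, giving residues 10, 1, 4, 7, 10, 1, 4, 7, 10, 1, 4, 7, 10, 1 for k = 20, 21, …, 33.
The residue 0 does not occur, so no k in [20, 33] makes 3k + 34 a multiple of 12.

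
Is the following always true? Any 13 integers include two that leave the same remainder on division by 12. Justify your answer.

True.

Each integer lies in one of the 12 residue classes modulo 12.
Since 13 > 12, two of the 13 integers must share a residue class by the pigeonhole principle; call them a and b.
So a and b have equal remainders mod 12, which is exactly what was to be shown.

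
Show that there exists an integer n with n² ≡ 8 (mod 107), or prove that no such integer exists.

Apply Euler's criterion with the prime 107: 8 is a quadratic residue iff 8^53 ≡ 1 (mod 107), and a non-residue iff it is ≡ −1.
Repeated squaring mod 107: 8^2 = 64 ≡ 64; 8^4 ≡ 64² = 4096 ≡ 30; 8^8 ≡ 30² = 900 ≡ 44; 8^16 ≡ 44² = 1936 ≡ 10; 8^32 ≡ 10² = 100 ≡ 100.
Since 53 = 32 + 16 + 4 + 1, 8^53 ≡ 100 · 10 · 30 · 8; multiplying out mod 107: 100·10 = 1000 ≡ 37, then 37·30 = 1110 ≡ 40, then 40·8 = 320 ≡ 106. Thus 8^53 ≡ 106 ≡ −1 (mod 107).
The value −1 means 8 is a non-residue modulo 107, so n² ≡ 8 (mod 107) is impossible.

No such integer exists.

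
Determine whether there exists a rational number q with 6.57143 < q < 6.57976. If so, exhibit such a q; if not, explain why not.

Multiplying by 19: 19·6.57143 = 124.85717 and 19·6.57976 = 125.01544, so the integer 125 lies strictly between them.
Dividing back, 6.57143 < 125/19 < 6.57976, and 125/19 is rational.

q = 125/19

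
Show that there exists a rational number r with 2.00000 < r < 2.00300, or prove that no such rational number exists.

r = 669/334

Look for a denominator N such that an integer falls strictly between N·2.00000 and N·2.00300. N = 334 works: 334·2.00000 = 668.00000 < 669 < 669.00200 = 334·2.00300.
So r = 669/334 works: it is a ratio of integers, and dividing 334·2.00000 < 669 < 334·2.00300 through by 334 gives 2.00000 < 669/334 < 2.00300.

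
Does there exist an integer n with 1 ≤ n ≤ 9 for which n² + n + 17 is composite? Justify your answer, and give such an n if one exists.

The values for n = 1, 2, …, 9 are 19, 23, 29, 37, 47, 59, 73, 89, 107, and each of these is prime.
So no value in the range makes the expression composite.

No such integer n in that range exists.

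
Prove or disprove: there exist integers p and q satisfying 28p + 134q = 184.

Every value of 28p + 134q is a multiple of gcd(28, 134) = 2; since 2 ∣ 184, solutions exist.
Dividing through by 2 reduces the equation to 14p + 67q = 92.
Run the Euclidean algorithm on 67 and 14: 67 = 4·14 + 11, 14 = 1·11 + 3, 11 = 3·3 + 2, 3 = 1·2 + 1, 2 = 2·1 + 0.
Back-substituting, 1 = 3 − 1·2 = 3 − (11 − 3·3) = −11 + 4·3 = −11 + 4·(14 − 1·11) = 4·14 − 5·11 = 4·14 − 5·(67 − 4·14) = −5·67 + 24·14; that is, 14·24 + 67·(-5) = 1.
Scaling by 92 gives the particular solution (p, q) = (2208, -460).
The general solution is p = 2208 + 67k, q = -460 − 14k; taking k = -32 gives the smaller pair p = 64, q = -12.
Check: 28·64 + 134·(-12) = 1792 − 1608 = 184. ✓

p = 64, q = -12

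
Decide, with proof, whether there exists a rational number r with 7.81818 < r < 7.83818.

r = 47/6

Multiplying by 6: 6·7.81818 = 46.90908 and 6·7.83818 = 47.02908, so the integer 47 lies strictly between them.
Dividing back, 7.81818 < 47/6 < 7.83818, and 47/6 is rational.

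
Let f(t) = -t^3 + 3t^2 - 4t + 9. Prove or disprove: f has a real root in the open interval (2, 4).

f(2) = 5 and f(4) = -23, which have opposite signs.
Since f is a polynomial it is continuous on [2, 4].
By the Intermediate Value Theorem, f takes the value 0 somewhere in the open interval.

Such a root exists.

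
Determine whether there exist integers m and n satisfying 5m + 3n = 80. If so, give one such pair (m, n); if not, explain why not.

m = 1, n = 25

Since gcd(5, 3) = 1, every integer is an integer combination of 5 and 3.
Dividing repeatedly: 5 = 1·3 + 2, 3 = 1·2 + 1, 2 = 2·1 + 0.
Back-substituting, 1 = 3 − 1·2 = 3 − (5 − 1·3) = −5 + 2·3; that is, 5·(-1) + 3·2 = 1.
Times 80: 5·(-80) + 3·160 = 80, so (-80, 160) solves it.
Adding 27·3 to m and subtracting 27·5 from n gives the tidier solution (1, 25).
Check: 5·1 + 3·25 = 5 + 75 = 80. ✓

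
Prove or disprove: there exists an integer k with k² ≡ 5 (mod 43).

Apply Euler's criterion with the prime 43: 5 is a quadratic residue iff 5^21 ≡ 1 (mod 43), and a non-residue iff it is ≡ −1.
Repeated squaring mod 43: 5^2 = 25 ≡ 25; 5^4 ≡ 25² = 625 ≡ 23; 5^8 ≡ 23² = 529 ≡ 13; 5^16 ≡ 13² = 169 ≡ 40.
Since 21 = 16 + 4 + 1, 5^21 ≡ 40 · 23 · 5; multiplying out mod 43: 40·23 = 920 ≡ 17, then 17·5 = 85 ≡ 42. Thus 5^21 ≡ 42 ≡ −1 (mod 43).
By Euler's criterion 5 is a quadratic non-residue mod 43: no k satisfies k² ≡ 5 (mod 43).

No, no such integer exists.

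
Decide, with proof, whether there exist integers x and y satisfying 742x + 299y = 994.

x = 227, y = -560

742 and 299 are coprime, so 742x + 299y ranges over all of ℤ.
Dividing repeatedly: 742 = 2·299 + 144, 299 = 2·144 + 11, 144 = 13·11 + 1, 11 = 11·1 + 0.
Unwinding: 1 = 144 − 13·11 = 144 − 13·(299 − 2·144) = −13·299 + 27·144 = −13·299 + 27·(742 − 2·299) = 27·742 − 67·299, i.e. 742·27 + 299·(-67) = 1.
Multiplying through by 994: x = 27·994 = 26838, y = (-67)·994 = -66598 is a solution.
Shifting by a multiple of (299, −742) keeps it a solution: x = 26838 − 89·299 = 227, y = -66598 + 89·742 = -560.
Indeed 742·227 + 299·(-560) = 168434 − 167440 = 994.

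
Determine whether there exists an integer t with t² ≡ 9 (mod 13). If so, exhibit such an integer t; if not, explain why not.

t = 3

Take t = 3. Then 3² = 9, and since 0 ≤ 9 < 13 this is already reduced: 3² ≡ 9 (mod 13).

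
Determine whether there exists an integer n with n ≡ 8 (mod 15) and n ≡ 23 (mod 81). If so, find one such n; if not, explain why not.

Here gcd(15, 81) = 3, and both 8 and 23 leave remainder 2 mod 3, so the system is consistent.
The integers ≡ 8 (mod 15) are 8, 23, …; their remainders mod 81 are 8, 23, so n = 23 is the first that is ≡ 23 (mod 81).
Indeed 23 ≡ 8 (mod 15) and 23 ≡ 23 (mod 81).

n = 23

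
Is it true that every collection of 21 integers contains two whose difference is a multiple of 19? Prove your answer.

There are exactly 19 possible remainders on division by 19.
Placing 21 integers into 19 classes, some class receives at least two — say a and b.
Their difference a − b is then a multiple of 19.

True.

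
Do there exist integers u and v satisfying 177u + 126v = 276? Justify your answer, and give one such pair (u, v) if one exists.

gcd(177, 126) = 3, and 3 divides 276, so integer solutions exist.
Dividing through by 3 reduces the equation to 59u + 42v = 92.
Run the Euclidean algorithm on 59 and 42: 59 = 1·42 + 17, 42 = 2·17 + 8, 17 = 2·8 + 1, 8 = 8·1 + 0.
Back-substituting, 1 = 17 − 2·8 = 17 − 2·(42 − 2·17) = −2·42 + 5·17 = −2·42 + 5·(59 − 1·42) = 5·59 − 7·42; that is, 59·5 + 42·(-7) = 1.
Times 92: 59·460 + 42·(-644) = 92, so (460, -644) solves it.
Subtracting 10·42 from u and adding 10·59 to v gives the tidier solution (40, -54).
Check: 177·40 + 126·(-54) = 7080 − 6804 = 276. ✓

u = 40, v = -54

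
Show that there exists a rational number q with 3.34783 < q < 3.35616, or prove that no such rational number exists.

Look for a denominator N such that an integer falls strictly between N·3.34783 and N·3.35616. N = 17 works: 17·3.34783 = 56.91311 < 57 < 57.05472 = 17·3.35616.
So q = 57/17 works: it is a ratio of integers, and dividing 17·3.34783 < 57 < 17·3.35616 through by 17 gives 3.34783 < 57/17 < 3.35616.

q = 57/17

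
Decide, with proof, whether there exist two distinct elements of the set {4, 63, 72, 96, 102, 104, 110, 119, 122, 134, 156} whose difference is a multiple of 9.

63 mod 9 = 0 and 72 mod 9 = 0, so 72 − 63 = 9 = 1·9.

Yes: 63 and 72.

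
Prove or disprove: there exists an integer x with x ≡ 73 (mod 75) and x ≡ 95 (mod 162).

No such integer exists.

Reduce both congruences modulo 3, which divides 75 and 162: they say x ≡ 73 (mod 3) and x ≡ 95 (mod 3).
These are incompatible: 73 − 95 = -22 is not divisible by 3.
Therefore no such x exists.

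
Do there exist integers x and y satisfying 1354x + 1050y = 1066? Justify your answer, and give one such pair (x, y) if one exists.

x = 304, y = -391

Every value of 1354x + 1050y is a multiple of gcd(1354, 1050) = 2; since 2 ∣ 1066, solutions exist.
Dividing through by 2 reduces the equation to 677x + 525y = 533.
Run the Euclidean algorithm on 677 and 525: 677 = 1·525 + 152, 525 = 3·152 + 69, 152 = 2·69 + 14, 69 = 4·14 + 13, 14 = 1·13 + 1, 13 = 13·1 + 0.
Back-substituting, 1 = 14 − 1·13 = 14 − (69 − 4·14) = −69 + 5·14 = −69 + 5·(152 − 2·69) = 5·152 − 11·69 = 5·152 − 11·(525 − 3·152) = −11·525 + 38·152 = −11·525 + 38·(677 − 1·525) = 38·677 − 49·525; that is, 677·38 + 525·(-49) = 1.
Scaling by 533 gives the particular solution (x, y) = (20254, -26117).
The general solution is x = 20254 + 525k, y = -26117 − 677k; taking k = -38 gives the smaller pair x = 304, y = -391.
Indeed 1354·304 + 1050·(-391) = 411616 − 410550 = 1066.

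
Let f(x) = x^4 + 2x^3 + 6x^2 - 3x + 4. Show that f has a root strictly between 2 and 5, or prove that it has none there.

f(2) = 54 and f(5) = 1014, both positive, so a sign-change argument is unavailable; we show f keeps this sign on the whole interval.
Shift to the endpoint 2: with x = 2 + u (0 < u < 3), one computes f(2 + u) = u^4 + 10u^3 + 42u^2 + 77u + 54.
All 5 nonzero coefficients of this polynomial in u are positive; hence for u > 0 the value is a sum of positive terms (the constant 54 among them).
So f is strictly positive on (2, 5); no root exists in the interval.

No.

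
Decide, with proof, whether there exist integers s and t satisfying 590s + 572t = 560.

Since gcd(590, 572) = 2 and 560 = 2·280, Bézout's identity guarantees a solution.
Dividing through by 2 reduces the equation to 295s + 286t = 280.
Euclidean algorithm: 295 = 1·286 + 9, 286 = 31·9 + 7, 9 = 1·7 + 2, 7 = 3·2 + 1, 2 = 2·1 + 0.
Working back up the chain: 1 = 7 − 3·2 = 7 − 3·(9 − 1·7) = −3·9 + 4·7 = −3·9 + 4·(286 − 31·9) = 4·286 − 127·9 = 4·286 − 127·(295 − 1·286) = −127·295 + 131·286. So 295·(-127) + 286·131 = 1.
Scaling by 280 gives the particular solution (s, t) = (-35560, 36680).
The general solution is s = -35560 + 286k, t = 36680 − 295k; taking k = 125 gives the smaller pair s = 190, t = -195.
Indeed 590·190 + 572·(-195) = 112100 − 111540 = 560.

s = 190, t = -195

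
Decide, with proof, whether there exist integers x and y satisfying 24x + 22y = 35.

No such integers exist.

Both 24 and 22 are divisible by gcd(24, 22) = 2, hence so is any combination 24x + 22y.
But 35 = 2·17 + 1, so 2 ∤ 35.
Hence no integers x, y satisfy the equation.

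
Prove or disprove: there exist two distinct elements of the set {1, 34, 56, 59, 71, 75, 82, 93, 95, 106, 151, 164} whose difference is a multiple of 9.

Reduce each element mod 9: 1↦1, 34↦7, 56↦2, 59↦5, 71↦8, 75↦3, 82↦1, 93↦3, 95↦5, 106↦7, 151↦7, 164↦2. The residue 1 repeats (at 1 and 82), and 82 − 1 = 81 = 9·9.

The pair (1, 82) works.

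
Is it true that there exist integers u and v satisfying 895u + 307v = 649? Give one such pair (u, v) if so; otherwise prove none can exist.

Since gcd(895, 307) = 1, every integer is an integer combination of 895 and 307.
Dividing repeatedly: 895 = 2·307 + 281, 307 = 1·281 + 26, 281 = 10·26 + 21, 26 = 1·21 + 5, 21 = 4·5 + 1, 5 = 5·1 + 0.
Unwinding: 1 = 21 − 4·5 = 21 − 4·(26 − 1·21) = −4·26 + 5·21 = −4·26 + 5·(281 − 10·26) = 5·281 − 54·26 = 5·281 − 54·(307 − 1·281) = −54·307 + 59·281 = −54·307 + 59·(895 − 2·307) = 59·895 − 172·307, i.e. 895·59 + 307·(-172) = 1.
Multiplying through by 649: u = 59·649 = 38291, v = (-172)·649 = -111628 is a solution.
Subtracting 124·307 from u and adding 124·895 to v gives the tidier solution (223, -648).
Indeed 895·223 + 307·(-648) = 199585 − 198936 = 649.

u = 223, v = -648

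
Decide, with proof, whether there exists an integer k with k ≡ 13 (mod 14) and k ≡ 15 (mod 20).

Here gcd(14, 20) = 2, and both 13 and 15 leave remainder 1 mod 2, so the system is consistent.
The integers ≡ 13 (mod 14) are 13, 27, 41, 55, …; their remainders mod 20 are 13, 7, 1, 15, so k = 55 is the first that is ≡ 15 (mod 20).
Check: 55 mod 14 = 13, 55 mod 20 = 15. ✓

k = 55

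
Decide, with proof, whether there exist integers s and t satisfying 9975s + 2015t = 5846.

No such integers exist.

Both 9975 and 2015 are divisible by gcd(9975, 2015) = 5, hence so is any combination 9975s + 2015t.
But 5846 = 5·1169 + 1, so 5 ∤ 5846.
Hence no integers s, t satisfy the equation.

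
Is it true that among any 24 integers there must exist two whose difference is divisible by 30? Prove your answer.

No, the set {90, 91, 92, 93, 94, 95, 96, 97, 98, 99, 100, 101, 102, 103, 104, 105, 106, 107, 108, 109, 110, 111, 112, 113} is a counterexample.

Try 24 consecutive integers, 90, 91, …, 113. Their remainders mod 30 are 0, 1, 2, 3, 4, 5, 6, 7, 8, 9, 10, 11, 12, 13, 14, 15, 16, 17, 18, 19, 20, 21, 22, 23 — pairwise different, as any 24 ≤ 30 consecutive integers have distinct residues.
The differences between them range over 1, …, 23, none of which is divisible by 30.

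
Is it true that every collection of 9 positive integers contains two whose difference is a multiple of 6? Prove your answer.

Each integer lies in one of the 6 residue classes modulo 6.
Placing 9 integers into 6 classes, some class receives at least two — say a and b.
Then a ≡ b (mod 6), i.e. 6 ∣ (a − b).

Yes.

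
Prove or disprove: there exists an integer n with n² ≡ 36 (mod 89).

n = 83

Take n = 83. Then 83² = 6889 = 77·89 + 36, so 83² ≡ 36 (mod 89).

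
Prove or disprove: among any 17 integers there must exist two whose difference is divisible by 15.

Partition the integers by their residue mod 15; there are 15 classes.
Since 17 > 15, two of the 17 integers must share a residue class by the pigeonhole principle; call them a and b.
Equal remainders mean a − b ≡ 0 (mod 15), so 15 divides their difference.

True.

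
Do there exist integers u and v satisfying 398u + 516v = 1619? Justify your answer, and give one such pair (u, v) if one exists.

Any value of 398u + 516v is a multiple of gcd(398, 516) = 2.
However 1619 leaves remainder 1 on division by 2.
Hence no integers u, v satisfy the equation.

No, no such integers exist.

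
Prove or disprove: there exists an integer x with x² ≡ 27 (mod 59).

x = 33 works: 33² = 1089, and 1089 − 27 = 1062 = 18·59.

x = 33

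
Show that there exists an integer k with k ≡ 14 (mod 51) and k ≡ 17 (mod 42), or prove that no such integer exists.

k = 269

Here gcd(51, 42) = 3, and both 14 and 17 leave remainder 2 mod 3, so the system is consistent.
The integers ≡ 14 (mod 51) are 14, 65, 116, 167, 218, 269, …; their remainders mod 42 are 14, 23, 32, 41, 8, 17, so k = 269 is the first that is ≡ 17 (mod 42).
Check: 269 mod 51 = 14, 269 mod 42 = 17. ✓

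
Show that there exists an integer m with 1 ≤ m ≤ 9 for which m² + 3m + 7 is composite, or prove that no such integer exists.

m = 9

At m = 9: 9² + 3·9 + 7 = 115 = 5·23, which is composite.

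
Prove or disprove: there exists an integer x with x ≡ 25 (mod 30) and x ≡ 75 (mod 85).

gcd(30, 85) = 5. A simultaneous solution exists iff 25 ≡ 75 (mod 5); here 25 mod 5 = 0 = 75 mod 5, so it does.
Put x = 25 + 30t, so we need 30t ≡ 50 (mod 85), equivalently (divide by 5) 6t ≡ 10 (mod 17).
To invert 6 modulo 17: 17 = 2·6 + 5, 6 = 1·5 + 1, 5 = 5·1 + 0, and unwinding, 1 = 6 − 1·5 = 6 − (17 − 2·6) = −17 + 3·6. Thus 6⁻¹ ≡ 3 (mod 17).
Therefore t ≡ 3·10 = 30 ≡ 13 (mod 17).
Then x = 25 + 30·13 = 415.
Verify: 415 = 13·30 + 25 and 415 = 4·85 + 75. ✓

x = 415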